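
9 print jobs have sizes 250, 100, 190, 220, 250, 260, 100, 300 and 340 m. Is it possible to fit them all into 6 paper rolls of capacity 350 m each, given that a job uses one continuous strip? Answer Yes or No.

No

Total = 2010 m; ⌈2010/350⌉ = 6.
7 print jobs each exceed half the capacity and cannot share a roll, forcing at least 7 paper rolls.
At least 7 paper rolls are required, but only 6 are allowed.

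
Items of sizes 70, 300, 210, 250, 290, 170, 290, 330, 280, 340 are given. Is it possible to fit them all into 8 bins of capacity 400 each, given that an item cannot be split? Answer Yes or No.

Yes

A valid assignment using 8 bins:
  bin 1: 340 = 340
  bin 2: 330 + 70 = 400
  bin 3: 300 = 300
  bin 4: 290 = 290
  bin 5: 290 = 290
  bin 6: 280 = 280
  bin 7: 250 = 250
  bin 8: 210 + 170 = 380
Every load is within 400, so 8 bins suffice.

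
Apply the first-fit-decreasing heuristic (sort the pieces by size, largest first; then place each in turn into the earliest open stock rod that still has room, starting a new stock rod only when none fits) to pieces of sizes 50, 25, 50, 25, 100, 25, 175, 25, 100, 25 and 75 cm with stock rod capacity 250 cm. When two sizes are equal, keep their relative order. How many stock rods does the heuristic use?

Sorted descending: 175, 100, 100, 75, 50, 50, 25, 25, 25, 25, 25.
  175 → stock rod 1 (new)  [load 175/250]
  100 → stock rod 2 (new)  [load 100/250]
  100 → stock rod 2  [load 200/250]
  75 → stock rod 1  [load 250/250]
  50 → stock rod 2  [load 250/250]
  50 → stock rod 3 (new)  [load 50/250]
  25 → stock rod 3  [load 75/250]
  25 → stock rod 3  [load 100/250]
  25 → stock rod 3  [load 125/250]
  25 → stock rod 3  [load 150/250]
  25 → stock rod 3  [load 175/250]
3 stock rods opened.

3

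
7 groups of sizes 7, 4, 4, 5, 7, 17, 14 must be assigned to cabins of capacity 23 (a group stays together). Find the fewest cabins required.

Total = 17 + 14 + 7 + 7 + 5 + 4 + 4 = 58.
Lower bound: ⌈58/23⌉ = 3 cabins.
A packing using 3 cabins:
  cabin 1: 17 + 5 = 22
  cabin 2: 14 + 7 = 21
  cabin 3: 7 + 4 + 4 = 15
This matches the lower bound, so 3 is optimal.

3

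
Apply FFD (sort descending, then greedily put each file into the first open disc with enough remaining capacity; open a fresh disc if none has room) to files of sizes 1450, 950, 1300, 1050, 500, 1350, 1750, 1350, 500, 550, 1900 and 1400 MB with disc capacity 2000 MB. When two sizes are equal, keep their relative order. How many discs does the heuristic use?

8

Sorted descending: 1900, 1750, 1450, 1400, 1350, 1350, 1300, 1050, 950, 550, 500, 500.
  1900 → disc 1 (new)  [load 1900/2000]
  1750 → disc 2 (new)  [load 1750/2000]
  1450 → disc 3 (new)  [load 1450/2000]
  1400 → disc 4 (new)  [load 1400/2000]
  1350 → disc 5 (new)  [load 1350/2000]
  1350 → disc 6 (new)  [load 1350/2000]
  1300 → disc 7 (new)  [load 1300/2000]
  1050 → disc 8 (new)  [load 1050/2000]
  950 → disc 8  [load 2000/2000]
  550 → disc 3  [load 2000/2000]
  500 → disc 4  [load 1900/2000]
  500 → disc 5  [load 1850/2000]
8 discs opened.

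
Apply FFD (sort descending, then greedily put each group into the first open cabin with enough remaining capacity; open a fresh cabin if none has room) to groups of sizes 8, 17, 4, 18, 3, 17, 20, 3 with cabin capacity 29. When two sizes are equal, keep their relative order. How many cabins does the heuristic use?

4

Sorted descending: 20, 18, 17, 17, 8, 4, 3, 3.
  20 → cabin 1 (new)  [load 20/29]
  18 → cabin 2 (new)  [load 18/29]
  17 → cabin 3 (new)  [load 17/29]
  17 → cabin 4 (new)  [load 17/29]
  8 → cabin 1  [load 28/29]
  4 → cabin 2  [load 22/29]
  3 → cabin 2  [load 25/29]
  3 → cabin 2  [load 28/29]
4 cabins opened.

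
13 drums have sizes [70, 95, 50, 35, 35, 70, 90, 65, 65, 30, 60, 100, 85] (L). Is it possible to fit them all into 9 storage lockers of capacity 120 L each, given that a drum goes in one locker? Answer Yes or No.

Yes

A valid assignment using 9 storage lockers:
  locker 1: 100 = 100
  locker 2: 95 = 95
  locker 3: 90 + 30 = 120
  locker 4: 85 + 35 = 120
  locker 5: 70 + 50 = 120
  locker 6: 70 + 35 = 105
  locker 7: 65 = 65
  locker 8: 65 = 65
  locker 9: 60 = 60
Every load is within 120 L, so 9 storage lockers suffice.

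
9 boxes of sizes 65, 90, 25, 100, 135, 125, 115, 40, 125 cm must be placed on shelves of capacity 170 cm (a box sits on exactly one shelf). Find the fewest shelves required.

6

Total = 135 + 125 + 125 + 115 + 100 + 90 + 65 + 40 + 25 = 820 cm.
Lower bound: ⌈820/170⌉ = 5 shelves.
Also, 6 boxes each exceed 85 cm, and no two of those can share a shelf, so at least 6 shelves are needed.
A packing using 6 shelves:
  shelf 1: 135 + 25 = 160
  shelf 2: 125 + 40 = 165
  shelf 3: 125 = 125
  shelf 4: 115 = 115
  shelf 5: 100 + 65 = 165
  shelf 6: 90 = 90
This matches the lower bound, so 6 is optimal.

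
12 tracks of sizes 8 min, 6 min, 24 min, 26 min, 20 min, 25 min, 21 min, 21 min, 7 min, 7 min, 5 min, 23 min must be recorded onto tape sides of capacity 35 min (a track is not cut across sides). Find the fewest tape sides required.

Total = 26 + 25 + 24 + 23 + 21 + 21 + 20 + 8 + 7 + 7 + 6 + 5 = 193 min.
Lower bound: ⌈193/35⌉ = 6 tape sides.
Also, 7 tracks each exceed 35/2 min, and no two of those can share a side, so at least 7 tape sides are needed.
A packing using 7 tape sides:
  side 1: 26 + 8 = 34
  side 2: 25 + 7 = 32
  side 3: 24 + 7 = 31
  side 4: 23 + 6 + 5 = 34
  side 5: 21 = 21
  side 6: 21 = 21
  side 7: 20 = 20
This matches the lower bound, so 7 is optimal.

7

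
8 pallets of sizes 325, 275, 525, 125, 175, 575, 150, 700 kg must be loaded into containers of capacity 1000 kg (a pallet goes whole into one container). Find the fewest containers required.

Total = 700 + 575 + 525 + 325 + 275 + 175 + 150 + 125 = 2850 kg.
Lower bound: ⌈2850/1000⌉ = 3 containers.
A packing using 3 containers:
  container 1: 700 + 275 = 975
  container 2: 575 + 325 = 900
  container 3: 525 + 175 + 150 + 125 = 975
This matches the lower bound, so 3 is optimal.

3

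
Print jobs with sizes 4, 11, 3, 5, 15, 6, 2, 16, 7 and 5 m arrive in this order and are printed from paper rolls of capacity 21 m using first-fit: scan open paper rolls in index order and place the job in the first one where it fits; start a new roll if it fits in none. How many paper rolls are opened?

4

  4 → roll 1 (new)  [load 4/21]
  11 → roll 1  [load 15/21]
  3 → roll 1  [load 18/21]
  5 → roll 2 (new)  [load 5/21]
  15 → roll 2  [load 20/21]
  6 → roll 3 (new)  [load 6/21]
  2 → roll 1  [load 20/21]
  16 → roll 4 (new)  [load 16/21]
  7 → roll 3  [load 13/21]
  5 → roll 3  [load 18/21]
4 paper rolls opened.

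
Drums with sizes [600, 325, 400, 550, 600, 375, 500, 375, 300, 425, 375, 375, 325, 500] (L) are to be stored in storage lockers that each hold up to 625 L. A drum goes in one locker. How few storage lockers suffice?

13

Total = 600 + 600 + 550 + 500 + 500 + 425 + 400 + 375 + 375 + 375 + 375 + 325 + 325 + 300 = 6025 L.
Lower bound: ⌈6025/625⌉ = 10 storage lockers.
Also, 13 drums each exceed 625/2 L, and no two of those can share a locker, so at least 13 storage lockers are needed.
A packing using 13 storage lockers:
  locker 1: 600 = 600
  locker 2: 600 = 600
  locker 3: 550 = 550
  locker 4: 500 = 500
  locker 5: 500 = 500
  locker 6: 425 = 425
  locker 7: 400 = 400
  locker 8: 375 = 375
  locker 9: 375 = 375
  locker 10: 375 = 375
  locker 11: 375 = 375
  locker 12: 325 + 300 = 625
  locker 13: 325 = 325
This matches the lower bound, so 13 is optimal.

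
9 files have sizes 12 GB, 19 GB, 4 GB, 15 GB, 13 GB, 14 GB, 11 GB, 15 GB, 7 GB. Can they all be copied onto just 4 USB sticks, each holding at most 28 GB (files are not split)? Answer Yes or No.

Total = 110 GB; ⌈110/28⌉ = 4.
The bound of 4 does not rule out 4, but exhaustive search shows no assignment into 4 USB sticks of capacity 28 GB exists — the minimum is 5.

No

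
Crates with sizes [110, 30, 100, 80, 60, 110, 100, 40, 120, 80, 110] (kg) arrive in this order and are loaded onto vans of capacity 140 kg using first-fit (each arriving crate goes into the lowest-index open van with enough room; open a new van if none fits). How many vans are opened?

  110 → van 1 (new)  [load 110/140]
  30 → van 1  [load 140/140]
  100 → van 2 (new)  [load 100/140]
  80 → van 3 (new)  [load 80/140]
  60 → van 3  [load 140/140]
  110 → van 4 (new)  [load 110/140]
  100 → van 5 (new)  [load 100/140]
  40 → van 2  [load 140/140]
  120 → van 6 (new)  [load 120/140]
  80 → van 7 (new)  [load 80/140]
  110 → van 8 (new)  [load 110/140]
8 vans opened.

8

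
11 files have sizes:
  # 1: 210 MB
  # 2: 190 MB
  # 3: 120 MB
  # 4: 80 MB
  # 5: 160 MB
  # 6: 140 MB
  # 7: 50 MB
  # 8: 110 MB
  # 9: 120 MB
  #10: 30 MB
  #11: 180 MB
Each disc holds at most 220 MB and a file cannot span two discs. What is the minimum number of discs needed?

Total = 210 + 190 + 180 + 160 + 140 + 120 + 120 + 110 + 80 + 50 + 30 = 1390 MB.
Lower bound: ⌈1390/220⌉ = 7 discs.
A packing using 8 discs:
  disc 1: 210 = 210
  disc 2: 190 + 30 = 220
  disc 3: 180 = 180
  disc 4: 160 + 50 = 210
  disc 5: 140 + 80 = 220
  disc 6: 120 = 120
  disc 7: 120 = 120
  disc 8: 110 = 110
No arrangement into 7 discs stays within capacity, so 8 is optimal.

8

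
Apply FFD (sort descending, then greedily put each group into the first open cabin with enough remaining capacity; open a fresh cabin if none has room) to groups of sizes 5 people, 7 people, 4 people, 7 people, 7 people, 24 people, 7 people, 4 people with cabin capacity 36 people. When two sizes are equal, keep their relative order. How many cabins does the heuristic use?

Sorted descending: 24, 7, 7, 7, 7, 5, 4, 4.
  24 → cabin 1 (new)  [load 24/36]
  7 → cabin 1  [load 31/36]
  7 → cabin 2 (new)  [load 7/36]
  7 → cabin 2  [load 14/36]
  7 → cabin 2  [load 21/36]
  5 → cabin 1  [load 36/36]
  4 → cabin 2  [load 25/36]
  4 → cabin 2  [load 29/36]
2 cabins opened.

2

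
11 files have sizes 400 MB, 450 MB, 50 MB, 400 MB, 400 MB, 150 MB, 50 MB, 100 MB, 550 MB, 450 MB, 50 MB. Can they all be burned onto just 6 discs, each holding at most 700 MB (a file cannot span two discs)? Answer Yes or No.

A valid assignment using 6 discs:
  disc 1: 550 + 150 = 700
  disc 2: 450 + 100 + 50 + 50 + 50 = 700
  disc 3: 450 = 450
  disc 4: 400 = 400
  disc 5: 400 = 400
  disc 6: 400 = 400
Every load is within 700 MB, so 6 discs suffice.

Yes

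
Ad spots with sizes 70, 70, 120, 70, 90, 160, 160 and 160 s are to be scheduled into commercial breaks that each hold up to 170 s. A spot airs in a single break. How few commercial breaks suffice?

6

Total = 160 + 160 + 160 + 120 + 90 + 70 + 70 + 70 = 900 s.
Lower bound: ⌈900/170⌉ = 6 commercial breaks.
A packing using 6 commercial breaks:
  break 1: 160 = 160
  break 2: 160 = 160
  break 3: 160 = 160
  break 4: 120 = 120
  break 5: 90 + 70 = 160
  break 6: 70 + 70 = 140
This matches the lower bound, so 6 is optimal.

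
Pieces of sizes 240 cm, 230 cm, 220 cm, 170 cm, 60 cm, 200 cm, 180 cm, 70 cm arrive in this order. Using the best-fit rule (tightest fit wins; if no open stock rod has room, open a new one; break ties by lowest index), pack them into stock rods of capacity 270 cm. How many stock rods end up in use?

  240 → stock rod 1 (new)  [load 240/270]
  230 → stock rod 2 (new)  [load 230/270]
  220 → stock rod 3 (new)  [load 220/270]
  170 → stock rod 4 (new)  [load 170/270]
  60 → stock rod 4  [load 230/270]
  200 → stock rod 5 (new)  [load 200/270]
  180 → stock rod 6 (new)  [load 180/270]
  70 → stock rod 5  [load 270/270]
6 stock rods opened.

6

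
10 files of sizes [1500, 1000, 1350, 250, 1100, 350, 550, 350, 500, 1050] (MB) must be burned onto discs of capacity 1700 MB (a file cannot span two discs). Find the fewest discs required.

5

Total = 1500 + 1350 + 1100 + 1050 + 1000 + 550 + 500 + 350 + 350 + 250 = 8000 MB.
Lower bound: ⌈8000/1700⌉ = 5 discs.
A packing using 5 discs:
  disc 1: 1500 = 1500
  disc 2: 1350 + 350 = 1700
  disc 3: 1100 + 550 = 1650
  disc 4: 1050 + 500 = 1550
  disc 5: 1000 + 350 + 250 = 1600
This matches the lower bound, so 5 is optimal.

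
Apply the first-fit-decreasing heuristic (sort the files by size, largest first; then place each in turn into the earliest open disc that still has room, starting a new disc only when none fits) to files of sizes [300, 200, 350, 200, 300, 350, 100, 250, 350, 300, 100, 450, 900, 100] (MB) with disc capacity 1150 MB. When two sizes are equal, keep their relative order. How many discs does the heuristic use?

4

Sorted descending: 900, 450, 350, 350, 350, 300, 300, 300, 250, 200, 200, 100, 100, 100.
  900 → disc 1 (new)  [load 900/1150]
  450 → disc 2 (new)  [load 450/1150]
  350 → disc 2  [load 800/1150]
  350 → disc 2  [load 1150/1150]
  350 → disc 3 (new)  [load 350/1150]
  300 → disc 3  [load 650/1150]
  300 → disc 3  [load 950/1150]
  300 → disc 4 (new)  [load 300/1150]
  250 → disc 1  [load 1150/1150]
  200 → disc 3  [load 1150/1150]
  200 → disc 4  [load 500/1150]
  100 → disc 4  [load 600/1150]
  100 → disc 4  [load 700/1150]
  100 → disc 4  [load 800/1150]
4 discs opened.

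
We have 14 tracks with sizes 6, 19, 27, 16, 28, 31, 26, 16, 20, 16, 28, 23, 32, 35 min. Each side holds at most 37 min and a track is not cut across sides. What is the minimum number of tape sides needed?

Total = 35 + 32 + 31 + 28 + 28 + 27 + 26 + 23 + 20 + 19 + 16 + 16 + 16 + 6 = 323 min.
Lower bound: ⌈323/37⌉ = 9 tape sides.
Also, 10 tracks each exceed 37/2 min, and no two of those can share a side, so at least 10 tape sides are needed.
A packing using 11 tape sides:
  side 1: 35 = 35
  side 2: 32 = 32
  side 3: 31 + 6 = 37
  side 4: 28 = 28
  side 5: 28 = 28
  side 6: 27 = 27
  side 7: 26 = 26
  side 8: 23 = 23
  side 9: 20 + 16 = 36
  side 10: 19 + 16 = 35
  side 11: 16 = 16
No arrangement into 10 tape sides stays within capacity, so 11 is optimal.

11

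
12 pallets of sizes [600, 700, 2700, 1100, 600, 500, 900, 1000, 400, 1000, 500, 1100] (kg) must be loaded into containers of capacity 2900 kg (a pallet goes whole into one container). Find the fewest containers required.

Total = 2700 + 1100 + 1100 + 1000 + 1000 + 900 + 700 + 600 + 600 + 500 + 500 + 400 = 11100 kg.
Lower bound: ⌈11100/2900⌉ = 4 containers.
A packing using 4 containers:
  container 1: 2700 = 2700
  container 2: 1100 + 1100 + 700 = 2900
  container 3: 1000 + 1000 + 900 = 2900
  container 4: 600 + 600 + 500 + 500 + 400 = 2600
This matches the lower bound, so 4 is optimal.

4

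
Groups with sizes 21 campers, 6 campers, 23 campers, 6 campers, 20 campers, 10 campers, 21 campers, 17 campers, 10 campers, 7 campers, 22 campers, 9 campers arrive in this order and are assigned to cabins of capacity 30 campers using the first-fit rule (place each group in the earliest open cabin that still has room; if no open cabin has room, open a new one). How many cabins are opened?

  21 → cabin 1 (new)  [load 21/30]
  6 → cabin 1  [load 27/30]
  23 → cabin 2 (new)  [load 23/30]
  6 → cabin 2  [load 29/30]
  20 → cabin 3 (new)  [load 20/30]
  10 → cabin 3  [load 30/30]
  21 → cabin 4 (new)  [load 21/30]
  17 → cabin 5 (new)  [load 17/30]
  10 → cabin 5  [load 27/30]
  7 → cabin 4  [load 28/30]
  22 → cabin 6 (new)  [load 22/30]
  9 → cabin 7 (new)  [load 9/30]
7 cabins opened.

7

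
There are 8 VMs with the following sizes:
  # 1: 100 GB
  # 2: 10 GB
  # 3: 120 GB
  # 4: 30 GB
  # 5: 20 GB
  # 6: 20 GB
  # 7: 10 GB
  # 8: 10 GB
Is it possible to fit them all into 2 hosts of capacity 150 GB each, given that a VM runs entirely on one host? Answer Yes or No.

No

Total = 320 GB; ⌈320/150⌉ = 3.
At least 3 hosts are required, but only 2 are allowed.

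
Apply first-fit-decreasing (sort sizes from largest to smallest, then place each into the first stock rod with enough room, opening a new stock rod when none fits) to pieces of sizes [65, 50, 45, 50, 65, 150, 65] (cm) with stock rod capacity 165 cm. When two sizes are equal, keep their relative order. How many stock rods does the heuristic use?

4

Sorted descending: 150, 65, 65, 65, 50, 50, 45.
  150 → stock rod 1 (new)  [load 150/165]
  65 → stock rod 2 (new)  [load 65/165]
  65 → stock rod 2  [load 130/165]
  65 → stock rod 3 (new)  [load 65/165]
  50 → stock rod 3  [load 115/165]
  50 → stock rod 3  [load 165/165]
  45 → stock rod 4 (new)  [load 45/165]
4 stock rods opened.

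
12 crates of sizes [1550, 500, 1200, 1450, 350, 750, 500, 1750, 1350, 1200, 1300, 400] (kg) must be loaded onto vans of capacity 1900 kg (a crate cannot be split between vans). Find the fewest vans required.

8

Total = 1750 + 1550 + 1450 + 1350 + 1300 + 1200 + 1200 + 750 + 500 + 500 + 400 + 350 = 12300 kg.
Lower bound: ⌈12300/1900⌉ = 7 vans.
A packing using 8 vans:
  van 1: 1750 = 1750
  van 2: 1550 + 350 = 1900
  van 3: 1450 + 400 = 1850
  van 4: 1350 + 500 = 1850
  van 5: 1300 + 500 = 1800
  van 6: 1200 = 1200
  van 7: 1200 = 1200
  van 8: 750 = 750
No arrangement into 7 vans stays within capacity, so 8 is optimal.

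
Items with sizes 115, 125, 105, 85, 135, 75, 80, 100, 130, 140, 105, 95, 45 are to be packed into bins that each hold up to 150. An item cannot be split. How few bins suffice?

12

Total = 140 + 135 + 130 + 125 + 115 + 105 + 105 + 100 + 95 + 85 + 80 + 75 + 45 = 1335.
Lower bound: ⌈1335/150⌉ = 9 bins.
Also, 11 items each exceed 75, and no two of those can share a bin, so at least 11 bins are needed.
A packing using 12 bins:
  bin 1: 140 = 140
  bin 2: 135 = 135
  bin 3: 130 = 130
  bin 4: 125 = 125
  bin 5: 115 = 115
  bin 6: 105 + 45 = 150
  bin 7: 105 = 105
  bin 8: 100 = 100
  bin 9: 95 = 95
  bin 10: 85 = 85
  bin 11: 80 = 80
  bin 12: 75 = 75
No arrangement into 11 bins stays within capacity, so 12 is optimal.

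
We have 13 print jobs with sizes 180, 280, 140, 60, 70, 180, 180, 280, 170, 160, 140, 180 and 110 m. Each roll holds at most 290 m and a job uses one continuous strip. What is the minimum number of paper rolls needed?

Total = 280 + 280 + 180 + 180 + 180 + 180 + 170 + 160 + 140 + 140 + 110 + 70 + 60 = 2130 m.
Lower bound: ⌈2130/290⌉ = 8 paper rolls.
A packing using 9 paper rolls:
  roll 1: 280 = 280
  roll 2: 280 = 280
  roll 3: 180 + 110 = 290
  roll 4: 180 + 70 = 250
  roll 5: 180 + 60 = 240
  roll 6: 180 = 180
  roll 7: 170 = 170
  roll 8: 160 = 160
  roll 9: 140 + 140 = 280
No arrangement into 8 paper rolls stays within capacity, so 9 is optimal.

9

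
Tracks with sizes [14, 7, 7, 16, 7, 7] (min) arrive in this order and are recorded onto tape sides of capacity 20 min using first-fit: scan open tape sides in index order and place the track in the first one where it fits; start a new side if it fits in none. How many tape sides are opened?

  14 → side 1 (new)  [load 14/20]
  7 → side 2 (new)  [load 7/20]
  7 → side 2  [load 14/20]
  16 → side 3 (new)  [load 16/20]
  7 → side 4 (new)  [load 7/20]
  7 → side 4  [load 14/20]
4 tape sides opened.

4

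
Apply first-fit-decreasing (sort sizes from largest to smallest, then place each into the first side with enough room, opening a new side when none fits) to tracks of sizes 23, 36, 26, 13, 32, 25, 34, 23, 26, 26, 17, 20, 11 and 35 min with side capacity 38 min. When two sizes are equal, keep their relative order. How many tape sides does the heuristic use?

11

Sorted descending: 36, 35, 34, 32, 26, 26, 26, 25, 23, 23, 20, 17, 13, 11.
  36 → side 1 (new)  [load 36/38]
  35 → side 2 (new)  [load 35/38]
  34 → side 3 (new)  [load 34/38]
  32 → side 4 (new)  [load 32/38]
  26 → side 5 (new)  [load 26/38]
  26 → side 6 (new)  [load 26/38]
  26 → side 7 (new)  [load 26/38]
  25 → side 8 (new)  [load 25/38]
  23 → side 9 (new)  [load 23/38]
  23 → side 10 (new)  [load 23/38]
  20 → side 11 (new)  [load 20/38]
  17 → side 11  [load 37/38]
  13 → side 8  [load 38/38]
  11 → side 5  [load 37/38]
11 tape sides opened.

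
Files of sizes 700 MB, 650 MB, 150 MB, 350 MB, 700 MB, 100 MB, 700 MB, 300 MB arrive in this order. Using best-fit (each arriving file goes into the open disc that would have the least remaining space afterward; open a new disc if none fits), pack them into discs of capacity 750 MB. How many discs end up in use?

6

  700 → disc 1 (new)  [load 700/750]
  650 → disc 2 (new)  [load 650/750]
  150 → disc 3 (new)  [load 150/750]
  350 → disc 3  [load 500/750]
  700 → disc 4 (new)  [load 700/750]
  100 → disc 2  [load 750/750]
  700 → disc 5 (new)  [load 700/750]
  300 → disc 6 (new)  [load 300/750]
6 discs opened.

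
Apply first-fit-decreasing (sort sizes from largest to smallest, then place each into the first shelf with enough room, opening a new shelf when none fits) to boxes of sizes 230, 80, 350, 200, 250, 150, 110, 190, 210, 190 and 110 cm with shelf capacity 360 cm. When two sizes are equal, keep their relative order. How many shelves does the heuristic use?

Sorted descending: 350, 250, 230, 210, 200, 190, 190, 150, 110, 110, 80.
  350 → shelf 1 (new)  [load 350/360]
  250 → shelf 2 (new)  [load 250/360]
  230 → shelf 3 (new)  [load 230/360]
  210 → shelf 4 (new)  [load 210/360]
  200 → shelf 5 (new)  [load 200/360]
  190 → shelf 6 (new)  [load 190/360]
  190 → shelf 7 (new)  [load 190/360]
  150 → shelf 4  [load 360/360]
  110 → shelf 2  [load 360/360]
  110 → shelf 3  [load 340/360]
  80 → shelf 5  [load 280/360]
7 shelves opened.

7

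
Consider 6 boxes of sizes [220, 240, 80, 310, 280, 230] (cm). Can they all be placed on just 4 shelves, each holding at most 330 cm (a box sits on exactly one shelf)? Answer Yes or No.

Total = 1360 cm; ⌈1360/330⌉ = 5.
At least 5 shelves are required, but only 4 are allowed.

No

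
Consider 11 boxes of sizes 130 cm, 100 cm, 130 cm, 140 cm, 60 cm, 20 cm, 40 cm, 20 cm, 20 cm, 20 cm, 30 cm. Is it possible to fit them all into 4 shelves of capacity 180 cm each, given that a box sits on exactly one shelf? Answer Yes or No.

Yes

A valid assignment using 4 shelves:
  shelf 1: 140 + 40 = 180
  shelf 2: 130 + 30 + 20 = 180
  shelf 3: 130 + 20 + 20 = 170
  shelf 4: 100 + 60 + 20 = 180
Every load is within 180 cm, so 4 shelves suffice.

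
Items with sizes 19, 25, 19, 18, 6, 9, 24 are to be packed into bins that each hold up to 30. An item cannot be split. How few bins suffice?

Total = 25 + 24 + 19 + 19 + 18 + 9 + 6 = 120.
Lower bound: ⌈120/30⌉ = 4 bins.
Also, 5 items each exceed 15, and no two of those can share a bin, so at least 5 bins are needed.
A packing using 5 bins:
  bin 1: 25 = 25
  bin 2: 24 + 6 = 30
  bin 3: 19 + 9 = 28
  bin 4: 19 = 19
  bin 5: 18 = 18
This matches the lower bound, so 5 is optimal.

5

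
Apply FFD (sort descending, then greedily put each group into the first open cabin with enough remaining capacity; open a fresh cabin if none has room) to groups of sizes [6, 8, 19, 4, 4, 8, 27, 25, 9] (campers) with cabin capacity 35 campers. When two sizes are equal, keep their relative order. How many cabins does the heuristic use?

4

Sorted descending: 27, 25, 19, 9, 8, 8, 6, 4, 4.
  27 → cabin 1 (new)  [load 27/35]
  25 → cabin 2 (new)  [load 25/35]
  19 → cabin 3 (new)  [load 19/35]
  9 → cabin 2  [load 34/35]
  8 → cabin 1  [load 35/35]
  8 → cabin 3  [load 27/35]
  6 → cabin 3  [load 33/35]
  4 → cabin 4 (new)  [load 4/35]
  4 → cabin 4  [load 8/35]
4 cabins opened.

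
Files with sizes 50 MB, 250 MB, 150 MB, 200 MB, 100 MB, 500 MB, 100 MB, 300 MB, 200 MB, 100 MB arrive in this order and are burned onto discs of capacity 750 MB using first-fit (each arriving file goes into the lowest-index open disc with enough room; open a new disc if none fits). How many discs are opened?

3

  50 → disc 1 (new)  [load 50/750]
  250 → disc 1  [load 300/750]
  150 → disc 1  [load 450/750]
  200 → disc 1  [load 650/750]
  100 → disc 1  [load 750/750]
  500 → disc 2 (new)  [load 500/750]
  100 → disc 2  [load 600/750]
  300 → disc 3 (new)  [load 300/750]
  200 → disc 3  [load 500/750]
  100 → disc 2  [load 700/750]
3 discs opened.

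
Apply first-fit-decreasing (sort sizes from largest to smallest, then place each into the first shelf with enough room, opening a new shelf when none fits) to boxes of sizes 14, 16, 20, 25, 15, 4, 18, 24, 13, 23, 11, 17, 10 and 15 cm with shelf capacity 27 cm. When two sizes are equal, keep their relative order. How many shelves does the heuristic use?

10

Sorted descending: 25, 24, 23, 20, 18, 17, 16, 15, 15, 14, 13, 11, 10, 4.
  25 → shelf 1 (new)  [load 25/27]
  24 → shelf 2 (new)  [load 24/27]
  23 → shelf 3 (new)  [load 23/27]
  20 → shelf 4 (new)  [load 20/27]
  18 → shelf 5 (new)  [load 18/27]
  17 → shelf 6 (new)  [load 17/27]
  16 → shelf 7 (new)  [load 16/27]
  15 → shelf 8 (new)  [load 15/27]
  15 → shelf 9 (new)  [load 15/27]
  14 → shelf 10 (new)  [load 14/27]
  13 → shelf 10  [load 27/27]
  11 → shelf 7  [load 27/27]
  10 → shelf 6  [load 27/27]
  4 → shelf 3  [load 27/27]
10 shelves opened.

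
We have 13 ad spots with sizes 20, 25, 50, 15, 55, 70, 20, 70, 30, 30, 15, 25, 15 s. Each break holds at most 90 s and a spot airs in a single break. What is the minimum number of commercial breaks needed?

5

Total = 70 + 70 + 55 + 50 + 30 + 30 + 25 + 25 + 20 + 20 + 15 + 15 + 15 = 440 s.
Lower bound: ⌈440/90⌉ = 5 commercial breaks.
A packing using 5 commercial breaks:
  break 1: 70 + 20 = 90
  break 2: 70 + 20 = 90
  break 3: 55 + 30 = 85
  break 4: 50 + 25 + 15 = 90
  break 5: 30 + 25 + 15 + 15 = 85
This matches the lower bound, so 5 is optimal.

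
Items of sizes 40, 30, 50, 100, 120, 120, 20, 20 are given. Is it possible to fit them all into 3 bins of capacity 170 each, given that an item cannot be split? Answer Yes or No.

Yes

A valid assignment using 3 bins:
  bin 1: 120 + 50 = 170
  bin 2: 120 + 40 = 160
  bin 3: 100 + 30 + 20 + 20 = 170
Every load is within 170, so 3 bins suffice.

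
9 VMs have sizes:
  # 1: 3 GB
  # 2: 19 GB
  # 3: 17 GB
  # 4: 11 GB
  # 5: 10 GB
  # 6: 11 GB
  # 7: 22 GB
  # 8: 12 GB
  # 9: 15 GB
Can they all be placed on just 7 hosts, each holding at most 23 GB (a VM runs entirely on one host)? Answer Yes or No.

Yes

A valid assignment using 6 hosts:
  host 1: 22 = 22
  host 2: 19 + 3 = 22
  host 3: 17 = 17
  host 4: 15 = 15
  host 5: 12 + 11 = 23
  host 6: 11 + 10 = 21
That uses only 6 ≤ 7, so 7 hosts are enough.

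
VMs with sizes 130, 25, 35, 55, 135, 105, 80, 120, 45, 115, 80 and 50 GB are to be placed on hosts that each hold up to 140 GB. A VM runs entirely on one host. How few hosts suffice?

8

Total = 135 + 130 + 120 + 115 + 105 + 80 + 80 + 55 + 50 + 45 + 35 + 25 = 975 GB.
Lower bound: ⌈975/140⌉ = 7 hosts.
A packing using 8 hosts:
  host 1: 135 = 135
  host 2: 130 = 130
  host 3: 120 = 120
  host 4: 115 + 25 = 140
  host 5: 105 + 35 = 140
  host 6: 80 + 55 = 135
  host 7: 80 + 50 = 130
  host 8: 45 = 45
No arrangement into 7 hosts stays within capacity, so 8 is optimal.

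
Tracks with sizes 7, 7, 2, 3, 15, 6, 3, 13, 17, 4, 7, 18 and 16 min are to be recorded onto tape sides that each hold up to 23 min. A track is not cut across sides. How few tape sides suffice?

Total = 18 + 17 + 16 + 15 + 13 + 7 + 7 + 7 + 6 + 4 + 3 + 3 + 2 = 118 min.
Lower bound: ⌈118/23⌉ = 6 tape sides.
A packing using 6 tape sides:
  side 1: 18 + 4 = 22
  side 2: 17 + 6 = 23
  side 3: 16 + 7 = 23
  side 4: 15 + 7 = 22
  side 5: 13 + 7 + 3 = 23
  side 6: 3 + 2 = 5
This matches the lower bound, so 6 is optimal.

6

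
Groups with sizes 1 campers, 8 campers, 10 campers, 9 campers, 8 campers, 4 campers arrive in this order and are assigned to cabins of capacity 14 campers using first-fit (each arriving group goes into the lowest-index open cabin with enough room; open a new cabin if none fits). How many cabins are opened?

4

  1 → cabin 1 (new)  [load 1/14]
  8 → cabin 1  [load 9/14]
  10 → cabin 2 (new)  [load 10/14]
  9 → cabin 3 (new)  [load 9/14]
  8 → cabin 4 (new)  [load 8/14]
  4 → cabin 1  [load 13/14]
4 cabins opened.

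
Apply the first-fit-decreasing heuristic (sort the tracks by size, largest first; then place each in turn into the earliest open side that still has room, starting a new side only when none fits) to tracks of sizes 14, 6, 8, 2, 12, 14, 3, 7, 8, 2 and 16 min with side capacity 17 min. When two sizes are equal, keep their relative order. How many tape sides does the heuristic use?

6

Sorted descending: 16, 14, 14, 12, 8, 8, 7, 6, 3, 2, 2.
  16 → side 1 (new)  [load 16/17]
  14 → side 2 (new)  [load 14/17]
  14 → side 3 (new)  [load 14/17]
  12 → side 4 (new)  [load 12/17]
  8 → side 5 (new)  [load 8/17]
  8 → side 5  [load 16/17]
  7 → side 6 (new)  [load 7/17]
  6 → side 6  [load 13/17]
  3 → side 2  [load 17/17]
  2 → side 3  [load 16/17]
  2 → side 4  [load 14/17]
6 tape sides opened.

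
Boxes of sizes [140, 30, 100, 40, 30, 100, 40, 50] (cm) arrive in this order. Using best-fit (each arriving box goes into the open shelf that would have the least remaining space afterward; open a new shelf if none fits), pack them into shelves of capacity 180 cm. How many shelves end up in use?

4

  140 → shelf 1 (new)  [load 140/180]
  30 → shelf 1  [load 170/180]
  100 → shelf 2 (new)  [load 100/180]
  40 → shelf 2  [load 140/180]
  30 → shelf 2  [load 170/180]
  100 → shelf 3 (new)  [load 100/180]
  40 → shelf 3  [load 140/180]
  50 → shelf 4 (new)  [load 50/180]
4 shelves opened.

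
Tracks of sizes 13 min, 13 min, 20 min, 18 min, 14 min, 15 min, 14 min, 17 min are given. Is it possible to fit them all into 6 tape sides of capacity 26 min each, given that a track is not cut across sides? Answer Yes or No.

Total = 124 min; ⌈124/26⌉ = 5.
6 tracks each exceed half the capacity and cannot share a side, forcing at least 6 tape sides.
The bound of 6 does not rule out 6, but exhaustive search shows no assignment into 6 tape sides of capacity 26 min exists — the minimum is 7.

No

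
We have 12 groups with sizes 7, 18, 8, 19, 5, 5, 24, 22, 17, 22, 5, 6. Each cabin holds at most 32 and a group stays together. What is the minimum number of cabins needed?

6

Total = 24 + 22 + 22 + 19 + 18 + 17 + 8 + 7 + 6 + 5 + 5 + 5 = 158.
Lower bound: ⌈158/32⌉ = 5 cabins.
Also, 6 groups each exceed 16, and no two of those can share a cabin, so at least 6 cabins are needed.
A packing using 6 cabins:
  cabin 1: 24 + 8 = 32
  cabin 2: 22 + 7 = 29
  cabin 3: 22 + 6 = 28
  cabin 4: 19 + 5 + 5 = 29
  cabin 5: 18 + 5 = 23
  cabin 6: 17 = 17
This matches the lower bound, so 6 is optimal.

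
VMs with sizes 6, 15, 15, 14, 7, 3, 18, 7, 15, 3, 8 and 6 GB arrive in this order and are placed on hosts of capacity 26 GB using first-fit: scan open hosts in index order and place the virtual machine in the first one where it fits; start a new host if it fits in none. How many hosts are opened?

  6 → host 1 (new)  [load 6/26]
  15 → host 1  [load 21/26]
  15 → host 2 (new)  [load 15/26]
  14 → host 3 (new)  [load 14/26]
  7 → host 2  [load 22/26]
  3 → host 1  [load 24/26]
  18 → host 4 (new)  [load 18/26]
  7 → host 3  [load 21/26]
  15 → host 5 (new)  [load 15/26]
  3 → host 2  [load 25/26]
  8 → host 4  [load 26/26]
  6 → host 5  [load 21/26]
5 hosts opened.

5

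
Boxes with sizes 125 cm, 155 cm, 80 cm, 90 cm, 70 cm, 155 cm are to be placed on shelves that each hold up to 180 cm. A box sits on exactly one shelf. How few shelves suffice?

Total = 155 + 155 + 125 + 90 + 80 + 70 = 675 cm.
Lower bound: ⌈675/180⌉ = 4 shelves.
A packing using 5 shelves:
  shelf 1: 155 = 155
  shelf 2: 155 = 155
  shelf 3: 125 = 125
  shelf 4: 90 + 80 = 170
  shelf 5: 70 = 70
No arrangement into 4 shelves stays within capacity, so 5 is optimal.

5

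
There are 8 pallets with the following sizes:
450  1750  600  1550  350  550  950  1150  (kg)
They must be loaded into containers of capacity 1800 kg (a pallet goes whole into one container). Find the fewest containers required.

5

Total = 1750 + 1550 + 1150 + 950 + 600 + 550 + 450 + 350 = 7350 kg.
Lower bound: ⌈7350/1800⌉ = 5 containers.
A packing using 5 containers:
  container 1: 1750 = 1750
  container 2: 1550 = 1550
  container 3: 1150 + 600 = 1750
  container 4: 950 + 550 = 1500
  container 5: 450 + 350 = 800
This matches the lower bound, so 5 is optimal.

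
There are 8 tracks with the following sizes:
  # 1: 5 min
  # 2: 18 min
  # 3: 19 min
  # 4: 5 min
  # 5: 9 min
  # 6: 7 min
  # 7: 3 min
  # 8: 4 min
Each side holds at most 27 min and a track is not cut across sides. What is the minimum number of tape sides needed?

Total = 19 + 18 + 9 + 7 + 5 + 5 + 4 + 3 = 70 min.
Lower bound: ⌈70/27⌉ = 3 tape sides.
A packing using 3 tape sides:
  side 1: 19 + 7 = 26
  side 2: 18 + 9 = 27
  side 3: 5 + 5 + 4 + 3 = 17
This matches the lower bound, so 3 is optimal.

3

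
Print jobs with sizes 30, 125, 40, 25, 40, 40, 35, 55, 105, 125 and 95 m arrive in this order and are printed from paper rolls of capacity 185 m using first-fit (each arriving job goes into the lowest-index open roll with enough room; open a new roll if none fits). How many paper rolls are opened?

5

  30 → roll 1 (new)  [load 30/185]
  125 → roll 1  [load 155/185]
  40 → roll 2 (new)  [load 40/185]
  25 → roll 1  [load 180/185]
  40 → roll 2  [load 80/185]
  40 → roll 2  [load 120/185]
  35 → roll 2  [load 155/185]
  55 → roll 3 (new)  [load 55/185]
  105 → roll 3  [load 160/185]
  125 → roll 4 (new)  [load 125/185]
  95 → roll 5 (new)  [load 95/185]
5 paper rolls opened.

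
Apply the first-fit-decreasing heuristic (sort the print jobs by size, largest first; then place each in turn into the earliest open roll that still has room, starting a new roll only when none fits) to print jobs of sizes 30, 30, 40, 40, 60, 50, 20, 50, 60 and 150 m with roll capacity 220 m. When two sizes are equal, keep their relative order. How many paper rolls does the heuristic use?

3

Sorted descending: 150, 60, 60, 50, 50, 40, 40, 30, 30, 20.
  150 → roll 1 (new)  [load 150/220]
  60 → roll 1  [load 210/220]
  60 → roll 2 (new)  [load 60/220]
  50 → roll 2  [load 110/220]
  50 → roll 2  [load 160/220]
  40 → roll 2  [load 200/220]
  40 → roll 3 (new)  [load 40/220]
  30 → roll 3  [load 70/220]
  30 → roll 3  [load 100/220]
  20 → roll 2  [load 220/220]
3 paper rolls opened.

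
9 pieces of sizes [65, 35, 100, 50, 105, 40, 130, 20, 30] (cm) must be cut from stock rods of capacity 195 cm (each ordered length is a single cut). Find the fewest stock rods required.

Total = 130 + 105 + 100 + 65 + 50 + 40 + 35 + 30 + 20 = 575 cm.
Lower bound: ⌈575/195⌉ = 3 stock rods.
A packing using 3 stock rods:
  stock rod 1: 130 + 65 = 195
  stock rod 2: 105 + 50 + 40 = 195
  stock rod 3: 100 + 35 + 30 + 20 = 185
This matches the lower bound, so 3 is optimal.

3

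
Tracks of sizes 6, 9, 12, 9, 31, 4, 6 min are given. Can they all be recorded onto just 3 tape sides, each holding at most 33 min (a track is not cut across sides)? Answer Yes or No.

A valid assignment using 3 tape sides:
  side 1: 31 = 31
  side 2: 12 + 9 + 9 = 30
  side 3: 6 + 6 + 4 = 16
Every load is within 33 min, so 3 tape sides suffice.

Yes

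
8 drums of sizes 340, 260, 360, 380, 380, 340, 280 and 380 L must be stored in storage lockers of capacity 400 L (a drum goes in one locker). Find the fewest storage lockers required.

Total = 380 + 380 + 380 + 360 + 340 + 340 + 280 + 260 = 2720 L.
Lower bound: ⌈2720/400⌉ = 7 storage lockers.
Also, 8 drums each exceed 200 L, and no two of those can share a locker, so at least 8 storage lockers are needed.
A packing using 8 storage lockers:
  locker 1: 380 = 380
  locker 2: 380 = 380
  locker 3: 380 = 380
  locker 4: 360 = 360
  locker 5: 340 = 340
  locker 6: 340 = 340
  locker 7: 280 = 280
  locker 8: 260 = 260
This matches the lower bound, so 8 is optimal.

8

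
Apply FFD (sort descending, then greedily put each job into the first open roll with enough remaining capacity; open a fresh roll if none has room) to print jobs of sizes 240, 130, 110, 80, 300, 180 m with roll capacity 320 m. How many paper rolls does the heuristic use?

4

Sorted descending: 300, 240, 180, 130, 110, 80.
  300 → roll 1 (new)  [load 300/320]
  240 → roll 2 (new)  [load 240/320]
  180 → roll 3 (new)  [load 180/320]
  130 → roll 3  [load 310/320]
  110 → roll 4 (new)  [load 110/320]
  80 → roll 2  [load 320/320]
4 paper rolls opened.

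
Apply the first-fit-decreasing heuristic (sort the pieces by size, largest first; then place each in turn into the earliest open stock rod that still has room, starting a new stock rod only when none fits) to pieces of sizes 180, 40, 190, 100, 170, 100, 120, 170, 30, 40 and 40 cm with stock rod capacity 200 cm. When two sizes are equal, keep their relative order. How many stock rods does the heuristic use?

7

Sorted descending: 190, 180, 170, 170, 120, 100, 100, 40, 40, 40, 30.
  190 → stock rod 1 (new)  [load 190/200]
  180 → stock rod 2 (new)  [load 180/200]
  170 → stock rod 3 (new)  [load 170/200]
  170 → stock rod 4 (new)  [load 170/200]
  120 → stock rod 5 (new)  [load 120/200]
  100 → stock rod 6 (new)  [load 100/200]
  100 → stock rod 6  [load 200/200]
  40 → stock rod 5  [load 160/200]
  40 → stock rod 5  [load 200/200]
  40 → stock rod 7 (new)  [load 40/200]
  30 → stock rod 3  [load 200/200]
7 stock rods opened.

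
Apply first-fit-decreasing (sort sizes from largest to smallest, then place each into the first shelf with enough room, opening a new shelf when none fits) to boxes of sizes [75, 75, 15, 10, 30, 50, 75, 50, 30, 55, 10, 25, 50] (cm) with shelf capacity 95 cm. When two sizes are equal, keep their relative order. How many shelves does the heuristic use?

7

Sorted descending: 75, 75, 75, 55, 50, 50, 50, 30, 30, 25, 15, 10, 10.
  75 → shelf 1 (new)  [load 75/95]
  75 → shelf 2 (new)  [load 75/95]
  75 → shelf 3 (new)  [load 75/95]
  55 → shelf 4 (new)  [load 55/95]
  50 → shelf 5 (new)  [load 50/95]
  50 → shelf 6 (new)  [load 50/95]
  50 → shelf 7 (new)  [load 50/95]
  30 → shelf 4  [load 85/95]
  30 → shelf 5  [load 80/95]
  25 → shelf 6  [load 75/95]
  15 → shelf 1  [load 90/95]
  10 → shelf 2  [load 85/95]
  10 → shelf 2  [load 95/95]
7 shelves opened.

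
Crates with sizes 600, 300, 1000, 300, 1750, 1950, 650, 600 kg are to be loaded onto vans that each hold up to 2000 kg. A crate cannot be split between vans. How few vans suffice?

Total = 1950 + 1750 + 1000 + 650 + 600 + 600 + 300 + 300 = 7150 kg.
Lower bound: ⌈7150/2000⌉ = 4 vans.
A packing using 4 vans:
  van 1: 1950 = 1950
  van 2: 1750 = 1750
  van 3: 1000 + 650 + 300 = 1950
  van 4: 600 + 600 + 300 = 1500
This matches the lower bound, so 4 is optimal.

4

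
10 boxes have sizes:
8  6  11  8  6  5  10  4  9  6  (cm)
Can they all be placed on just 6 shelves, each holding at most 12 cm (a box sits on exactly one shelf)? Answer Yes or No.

Total = 73 cm; ⌈73/12⌉ = 7.
At least 7 shelves are required, but only 6 are allowed.

No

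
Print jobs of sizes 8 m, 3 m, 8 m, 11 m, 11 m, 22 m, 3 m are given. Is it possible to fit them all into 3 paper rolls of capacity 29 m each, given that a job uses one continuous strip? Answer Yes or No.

Yes

A valid assignment using 3 paper rolls:
  roll 1: 22 + 3 + 3 = 28
  roll 2: 11 + 11 = 22
  roll 3: 8 + 8 = 16
Every load is within 29 m, so 3 paper rolls suffice.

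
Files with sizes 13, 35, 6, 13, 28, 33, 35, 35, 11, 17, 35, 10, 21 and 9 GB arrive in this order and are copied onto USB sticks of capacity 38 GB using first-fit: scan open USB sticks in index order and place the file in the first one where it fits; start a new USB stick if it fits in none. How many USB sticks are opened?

9

  13 → USB stick 1 (new)  [load 13/38]
  35 → USB stick 2 (new)  [load 35/38]
  6 → USB stick 1  [load 19/38]
  13 → USB stick 1  [load 32/38]
  28 → USB stick 3 (new)  [load 28/38]
  33 → USB stick 4 (new)  [load 33/38]
  35 → USB stick 5 (new)  [load 35/38]
  35 → USB stick 6 (new)  [load 35/38]
  11 → USB stick 7 (new)  [load 11/38]
  17 → USB stick 7  [load 28/38]
  35 → USB stick 8 (new)  [load 35/38]
  10 → USB stick 3  [load 38/38]
  21 → USB stick 9 (new)  [load 21/38]
  9 → USB stick 7  [load 37/38]
9 USB sticks opened.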